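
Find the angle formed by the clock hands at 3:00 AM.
Hour hand position: 3 x 30 + 0 x 0.5 = 90 degrees
Minute hand position: 0 x 6 = 0 degrees
Difference: |90 - 0| = 90 degrees
The angle between the hands is 90 degrees

Final answer: 90 degrees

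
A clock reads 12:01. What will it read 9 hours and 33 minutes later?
Starting time: 12:01
Adding 33 minutes to 1 minute: 1 + 33 = 34 minutes
Adding 9 hours: 12 + 9 = 21 - 12 = 9
Final time: 9:34

Final answer: 9:34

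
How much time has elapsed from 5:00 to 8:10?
From 5:00 to 8:10:
(8 x 60 + 10) - (5 x 60 + 0) = 490 - 300 = 190 minutes
= 3 hours and 10 minutes

Final answer: 3 hours and 10 minutes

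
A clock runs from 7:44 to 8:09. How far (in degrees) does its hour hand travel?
The hour hand moves 0.5 degrees per minute.
Time elapsed: 8:09 - 7:44 = 25 minutes
Angular displacement: 25 x 0.5 = 12.5 degrees

Final answer: 12.5 degrees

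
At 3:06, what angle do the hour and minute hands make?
Hour hand position: 3 x 30 + 6 x 0.5 = 93 degrees
Minute hand position: 6 x 6 = 36 degrees
Difference: |93 - 36| = 57 degrees
The angle between the hands is 57 degrees

Final answer: 57 degrees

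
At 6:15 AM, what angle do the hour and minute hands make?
Hour hand position: 6 x 30 + 15 x 0.5 = 187.5 degrees
Minute hand position: 15 x 6 = 90 degrees
Difference: |187.5 - 90| = 97.5 degrees
The angle between the hands is 97.5 degrees

Final answer: 97.5 degrees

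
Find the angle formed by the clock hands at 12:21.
Hour hand position: 0 x 30 + 21 x 0.5 = 10.5 degrees
Minute hand position: 21 x 6 = 126 degrees
Difference: |10.5 - 126| = 115.5 degrees
The angle between the hands is 115.5 degrees

Final answer: 115.5 degrees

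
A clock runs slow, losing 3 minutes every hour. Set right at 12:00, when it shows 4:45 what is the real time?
For every 60 true minutes, the faulty clock advances 57 minutes, so 1 faulty-clock minute corresponds to 60/57 true minutes.
From 12:00 to 4:45 on the faulty dial is 285 minutes.
True elapsed: 285 x 60/57 = 300 minutes = 5 hours.
True time: 12:00 + 5 hours = 5:00.

Final answer: 5:00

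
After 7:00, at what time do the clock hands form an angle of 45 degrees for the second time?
At t minutes past 7:00, the hour hand is at 30 x 7 + 0.5t degrees and the minute hand is at 6t degrees.
The smaller angle between them is 45 degrees when |30H - 5.5t| = 45 or |30H - 5.5t| = 315.
With H = 7, solve 30 x 7 - 5.5t = +/- target for each target:
  t = (30 x 7 - 45) / 5.5 = 30
  t = (30 x 7 + 45) / 5.5 = 46.36
  t = (30 x 7 - 315) / 5.5 = -19.09 (outside (0, 60))
  t = (30 x 7 + 315) / 5.5 = 95.45 (outside (0, 60))
Valid solutions in (0, 60): {30, 46.36} minutes.
The second occurrence is t = 46.36 minutes.
The hands form a 45-degree angle at 46.36 minutes past 7:00.

Final answer: 46.36 minutes past 7:00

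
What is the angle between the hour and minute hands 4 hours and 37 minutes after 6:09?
First find the time 4 hours and 37 minutes after 6:09.
Total minutes: 6 x 60 + 9 + 4 x 60 + 37 = 646.
646 mod 720 = 646 minutes = 10:46.
Now compute the angle at 10:46:
Hour hand: 10 x 30 + 46 x 0.5 = 323 degrees
Minute hand: 46 x 6 = 276 degrees
Difference: |323 - 276| = 47 degrees
The angle is 47 degrees

Final answer: 47 degrees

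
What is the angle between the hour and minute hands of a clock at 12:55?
Hour hand position: 0 x 30 + 55 x 0.5 = 27.5 degrees
Minute hand position: 55 x 6 = 330 degrees
Difference: |27.5 - 330| = 302.5 degrees
Since 302.5 > 180, the smaller angle is 360 - 302.5 = 57.5 degrees

Final answer: 57.5 degrees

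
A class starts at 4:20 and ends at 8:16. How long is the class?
From 4:20 to 8:16:
(8 x 60 + 16) - (4 x 60 + 20) = 496 - 260 = 236 minutes
= 3 hours and 56 minutes

Final answer: 3 hours and 56 minutes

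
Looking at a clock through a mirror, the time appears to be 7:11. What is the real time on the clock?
Reflection across the vertical (12-6) axis maps a hand at angle A degrees to (360 - A) degrees, which sends a reading of T minutes past 12:00 to (720 - T) minutes past 12:00.
Mirror reads 7:11 = 431 minutes past 12:00.
Actual time: (720 - 431) mod 720 = 289 minutes = 4:49.

Final answer: 4:49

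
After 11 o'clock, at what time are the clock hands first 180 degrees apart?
For hands to be 180 degrees apart: |30H - 5.5t| = 180
With H = 11: t = (30 x 11 + 180)/5.5 = 92.73 or t = (30 x 11 - 180)/5.5 = 27.27
First valid solution (0 < t < 60): t = 27.27 minutes
The hands are opposite at 27.27 minutes past 11:00.

Final answer: 27.27 minutes past 11:00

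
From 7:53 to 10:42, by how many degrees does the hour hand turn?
The hour hand moves 0.5 degrees per minute.
Time elapsed: 10:42 - 7:53 = 169 minutes
Angular displacement: 169 x 0.5 = 84.5 degrees

Final answer: 84.5 degrees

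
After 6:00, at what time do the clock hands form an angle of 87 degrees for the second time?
At t minutes past 6:00, the hour hand is at 30 x 6 + 0.5t degrees and the minute hand is at 6t degrees.
The smaller angle between them is 87 degrees when |30H - 5.5t| = 87 or |30H - 5.5t| = 273.
With H = 6, solve 30 x 6 - 5.5t = +/- target for each target:
  t = (30 x 6 - 87) / 5.5 = 16.91
  t = (30 x 6 + 87) / 5.5 = 48.55
  t = (30 x 6 - 273) / 5.5 = -16.91 (outside (0, 60))
  t = (30 x 6 + 273) / 5.5 = 82.36 (outside (0, 60))
Valid solutions in (0, 60): {16.91, 48.55} minutes.
The second occurrence is t = 48.55 minutes.
The hands form a 87-degree angle at 48.55 minutes past 6:00.

Final answer: 48.55 minutes past 6:00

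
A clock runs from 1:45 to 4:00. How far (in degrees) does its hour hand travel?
The hour hand moves 0.5 degrees per minute.
Time elapsed: 4:00 - 1:45 = 135 minutes
Angular displacement: 135 x 0.5 = 67.5 degrees

Final answer: 67.5 degrees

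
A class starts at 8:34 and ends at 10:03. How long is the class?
From 8:34 to 10:03:
(10 x 60 + 3) - (8 x 60 + 34) = 603 - 514 = 89 minutes
= 1 hour and 29 minutes

Final answer: 1 hour and 29 minutes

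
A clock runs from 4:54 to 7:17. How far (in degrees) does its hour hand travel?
The hour hand moves 0.5 degrees per minute.
Time elapsed: 7:17 - 4:54 = 143 minutes
Angular displacement: 143 x 0.5 = 71.5 degrees

Final answer: 71.5 degrees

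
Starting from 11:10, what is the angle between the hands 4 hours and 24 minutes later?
First find the time 4 hours and 24 minutes after 11:10.
Total minutes: 11 x 60 + 10 + 4 x 60 + 24 = 934.
934 mod 720 = 214 minutes = 3:34.
Now compute the angle at 3:34:
Hour hand: 3 x 30 + 34 x 0.5 = 107 degrees
Minute hand: 34 x 6 = 204 degrees
Difference: |107 - 204| = 97 degrees
The angle is 97 degrees

Final answer: 97 degrees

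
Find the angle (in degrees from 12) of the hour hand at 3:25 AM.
The hour hand moves 30 degrees per hour and 0.5 degrees per minute.
At 3:25: (3) x 30 + 25 x 0.5 = 90 + 12.5 = 102.5 degrees

Final answer: 102.5 degrees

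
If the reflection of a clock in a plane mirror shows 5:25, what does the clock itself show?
Reflection across the vertical (12-6) axis maps a hand at angle A degrees to (360 - A) degrees, which sends a reading of T minutes past 12:00 to (720 - T) minutes past 12:00.
Mirror reads 5:25 = 325 minutes past 12:00.
Actual time: (720 - 325) mod 720 = 395 minutes = 6:35.

Final answer: 6:35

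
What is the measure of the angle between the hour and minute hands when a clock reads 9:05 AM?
Hour hand position: 9 x 30 + 5 x 0.5 = 272.5 degrees
Minute hand position: 5 x 6 = 30 degrees
Difference: |272.5 - 30| = 242.5 degrees
Since 242.5 > 180, the smaller angle is 360 - 242.5 = 117.5 degrees

Final answer: 117.5 degrees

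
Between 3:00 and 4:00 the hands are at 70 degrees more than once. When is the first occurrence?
At t minutes past 3:00, the hour hand is at 30 x 3 + 0.5t degrees and the minute hand is at 6t degrees.
The smaller angle between them is 70 degrees when |30H - 5.5t| = 70 or |30H - 5.5t| = 290.
With H = 3, solve 30 x 3 - 5.5t = +/- target for each target:
  t = (30 x 3 - 70) / 5.5 = 3.64
  t = (30 x 3 + 70) / 5.5 = 29.09
  t = (30 x 3 - 290) / 5.5 = -36.36 (outside (0, 60))
  t = (30 x 3 + 290) / 5.5 = 69.09 (outside (0, 60))
Valid solutions in (0, 60): {3.64, 29.09} minutes.
The first occurrence is t = 3.64 minutes.
The hands form a 70-degree angle at 3.64 minutes past 3:00.

Final answer: 3.64 minutes past 3:00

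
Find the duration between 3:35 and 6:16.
From 3:35 to 6:16:
(6 x 60 + 16) - (3 x 60 + 35) = 376 - 215 = 161 minutes
= 2 hours and 41 minutes

Final answer: 2 hours and 41 minutes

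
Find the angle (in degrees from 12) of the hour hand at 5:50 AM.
The hour hand moves 30 degrees per hour and 0.5 degrees per minute.
At 5:50: (5) x 30 + 50 x 0.5 = 150 + 25 = 175 degrees

Final answer: 175 degrees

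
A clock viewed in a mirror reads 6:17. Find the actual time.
Reflection across the vertical (12-6) axis maps a hand at angle A degrees to (360 - A) degrees, which sends a reading of T minutes past 12:00 to (720 - T) minutes past 12:00.
Mirror reads 6:17 = 377 minutes past 12:00.
Actual time: (720 - 377) mod 720 = 343 minutes = 5:43.

Final answer: 5:43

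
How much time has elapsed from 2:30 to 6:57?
From 2:30 to 6:57:
(6 x 60 + 57) - (2 x 60 + 30) = 417 - 150 = 267 minutes
= 4 hours and 27 minutes

Final answer: 4 hours and 27 minutes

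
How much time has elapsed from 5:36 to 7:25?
From 5:36 to 7:25:
(7 x 60 + 25) - (5 x 60 + 36) = 445 - 336 = 109 minutes
= 1 hour and 49 minutes

Final answer: 1 hour and 49 minutes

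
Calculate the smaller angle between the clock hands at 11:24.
Hour hand position: 11 x 30 + 24 x 0.5 = 342 degrees
Minute hand position: 24 x 6 = 144 degrees
Difference: |342 - 144| = 198 degrees
Since 198 > 180, the smaller angle is 360 - 198 = 162 degrees

Final answer: 162 degrees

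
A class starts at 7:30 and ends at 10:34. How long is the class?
From 7:30 to 10:34:
(10 x 60 + 34) - (7 x 60 + 30) = 634 - 450 = 184 minutes
= 3 hours and 4 minutes

Final answer: 3 hours and 4 minutes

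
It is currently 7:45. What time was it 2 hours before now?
Starting time: 7:45 = 465 total minutes past 12:00
Subtracting: 2 hours = 120 minutes
465 - 120 = 345 minutes
= 5 hours and 45 minutes past 12:00 = 5:45

Final answer: 5:45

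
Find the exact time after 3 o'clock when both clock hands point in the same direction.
The minute hand gains 5.5 degrees per minute on the hour hand.
At 3:00, the hour hand is at 90 degrees and the minute hand is at 0 degrees.
The gap is 90 degrees. Time to close: 90/5.5 = 60 x 3/11 = 16.36 minutes.
The hands overlap at 16.36 minutes past 3:00.

Final answer: 16.36 minutes past 3:00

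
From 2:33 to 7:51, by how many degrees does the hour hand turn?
The hour hand moves 0.5 degrees per minute.
Time elapsed: 7:51 - 2:33 = 318 minutes
Angular displacement: 318 x 0.5 = 159 degrees

Final answer: 159 degrees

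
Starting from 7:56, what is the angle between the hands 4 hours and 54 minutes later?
First find the time 4 hours and 54 minutes after 7:56.
Total minutes: 7 x 60 + 56 + 4 x 60 + 54 = 770.
770 mod 720 = 50 minutes = 12:50.
Now compute the angle at 12:50:
Hour hand: 0 x 30 + 50 x 0.5 = 25 degrees
Minute hand: 50 x 6 = 300 degrees
Difference: |25 - 300| = 275 degrees
Smaller angle: 360 - 275 = 85 degrees

Final answer: 85 degrees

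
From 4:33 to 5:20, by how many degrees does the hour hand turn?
The hour hand moves 0.5 degrees per minute.
Time elapsed: 5:20 - 4:33 = 47 minutes
Angular displacement: 47 x 0.5 = 23.5 degrees

Final answer: 23.5 degrees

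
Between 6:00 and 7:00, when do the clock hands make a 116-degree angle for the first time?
At t minutes past 6:00, the hour hand is at 30 x 6 + 0.5t degrees and the minute hand is at 6t degrees.
The smaller angle between them is 116 degrees when |30H - 5.5t| = 116 or |30H - 5.5t| = 244.
With H = 6, solve 30 x 6 - 5.5t = +/- target for each target:
  t = (30 x 6 - 116) / 5.5 = 11.64
  t = (30 x 6 + 116) / 5.5 = 53.82
  t = (30 x 6 - 244) / 5.5 = -11.64 (outside (0, 60))
  t = (30 x 6 + 244) / 5.5 = 77.09 (outside (0, 60))
Valid solutions in (0, 60): {11.64, 53.82} minutes.
The first occurrence is t = 11.64 minutes.
The hands form a 116-degree angle at 11.64 minutes past 6:00.

Final answer: 11.64 minutes past 6:00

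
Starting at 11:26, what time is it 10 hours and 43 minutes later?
Starting time: 11:26
Adding 43 minutes to 26 minutes: 26 + 43 = 69 minutes = 1 hour and 9 minutes
Adding 10 hours: 11 + 10 + 1 (carry) = 22 - 12 = 10
Final time: 10:09

Final answer: 10:09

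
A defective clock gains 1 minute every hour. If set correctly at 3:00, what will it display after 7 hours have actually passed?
For every 60 true minutes, the faulty clock advances 60 + 1 = 61 minutes.
True elapsed: 7 hours = 420 minutes.
Faulty clock advances: 420 x 61/60 = 427 minutes (drift: 7 minutes ahead).
Shown time: 3:00 + 427 minutes = 10:07.

Final answer: 10:07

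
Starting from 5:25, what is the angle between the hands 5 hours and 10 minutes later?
First find the time 5 hours and 10 minutes after 5:25.
Total minutes: 5 x 60 + 25 + 5 x 60 + 10 = 635.
635 mod 720 = 635 minutes = 10:35.
Now compute the angle at 10:35:
Hour hand: 10 x 30 + 35 x 0.5 = 317.5 degrees
Minute hand: 35 x 6 = 210 degrees
Difference: |317.5 - 210| = 107.5 degrees
The angle is 107.5 degrees

Final answer: 107.5 degrees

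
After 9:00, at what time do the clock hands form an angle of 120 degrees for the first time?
At t minutes past 9:00, the hour hand is at 30 x 9 + 0.5t degrees and the minute hand is at 6t degrees.
The smaller angle between them is 120 degrees when |30H - 5.5t| = 120 or |30H - 5.5t| = 240.
With H = 9, solve 30 x 9 - 5.5t = +/- target for each target:
  t = (30 x 9 - 120) / 5.5 = 27.27
  t = (30 x 9 + 120) / 5.5 = 70.91 (outside (0, 60))
  t = (30 x 9 - 240) / 5.5 = 5.45
  t = (30 x 9 + 240) / 5.5 = 92.73 (outside (0, 60))
Valid solutions in (0, 60): {5.45, 27.27} minutes.
The first occurrence is t = 5.45 minutes.
The hands form a 120-degree angle at 5.45 minutes past 9:00.

Final answer: 5.45 minutes past 9:00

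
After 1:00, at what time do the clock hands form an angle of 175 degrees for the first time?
At t minutes past 1:00, the hour hand is at 30 x 1 + 0.5t degrees and the minute hand is at 6t degrees.
The smaller angle between them is 175 degrees when |30H - 5.5t| = 175 or |30H - 5.5t| = 185.
With H = 1, solve 30 x 1 - 5.5t = +/- target for each target:
  t = (30 x 1 - 175) / 5.5 = -26.36 (outside (0, 60))
  t = (30 x 1 + 175) / 5.5 = 37.27
  t = (30 x 1 - 185) / 5.5 = -28.18 (outside (0, 60))
  t = (30 x 1 + 185) / 5.5 = 39.09
Valid solutions in (0, 60): {37.27, 39.09} minutes.
The first occurrence is t = 37.27 minutes.
The hands form a 175-degree angle at 37.27 minutes past 1:00.

Final answer: 37.27 minutes past 1:00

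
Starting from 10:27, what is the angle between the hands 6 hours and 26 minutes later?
First find the time 6 hours and 26 minutes after 10:27.
Total minutes: 10 x 60 + 27 + 6 x 60 + 26 = 1013.
1013 mod 720 = 293 minutes = 4:53.
Now compute the angle at 4:53:
Hour hand: 4 x 30 + 53 x 0.5 = 146.5 degrees
Minute hand: 53 x 6 = 318 degrees
Difference: |146.5 - 318| = 171.5 degrees
The angle is 171.5 degrees

Final answer: 171.5 degrees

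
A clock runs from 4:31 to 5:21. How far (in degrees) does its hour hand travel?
The hour hand moves 0.5 degrees per minute.
Time elapsed: 5:21 - 4:31 = 50 minutes
Angular displacement: 50 x 0.5 = 25 degrees

Final answer: 25 degrees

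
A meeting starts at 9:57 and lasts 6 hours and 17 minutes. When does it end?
Starting time: 9:57
Adding 17 minutes to 57 minutes: 57 + 17 = 74 minutes = 1 hour and 14 minutes
Adding 6 hours: 9 + 6 + 1 (carry) = 16 - 12 = 4
Final time: 4:14

Final answer: 4:14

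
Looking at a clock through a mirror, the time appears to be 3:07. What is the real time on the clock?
Reflection across the vertical (12-6) axis maps a hand at angle A degrees to (360 - A) degrees, which sends a reading of T minutes past 12:00 to (720 - T) minutes past 12:00.
Mirror reads 3:07 = 187 minutes past 12:00.
Actual time: (720 - 187) mod 720 = 533 minutes = 8:53.

Final answer: 8:53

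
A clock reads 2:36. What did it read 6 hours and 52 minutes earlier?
Starting time: 2:36 = 156 total minutes past 12:00
Subtracting: 6 hours and 52 minutes = 412 minutes
156 - 412 = -256 (negative, add 12 hours = 720) = 464 minutes
= 7 hours and 44 minutes past 12:00 = 7:44

Final answer: 7:44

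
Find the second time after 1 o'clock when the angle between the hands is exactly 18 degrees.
At t minutes past 1:00, the hour hand is at 30 x 1 + 0.5t degrees and the minute hand is at 6t degrees.
The smaller angle between them is 18 degrees when |30H - 5.5t| = 18 or |30H - 5.5t| = 342.
With H = 1, solve 30 x 1 - 5.5t = +/- target for each target:
  t = (30 x 1 - 18) / 5.5 = 2.18
  t = (30 x 1 + 18) / 5.5 = 8.73
  t = (30 x 1 - 342) / 5.5 = -56.73 (outside (0, 60))
  t = (30 x 1 + 342) / 5.5 = 67.64 (outside (0, 60))
Valid solutions in (0, 60): {2.18, 8.73} minutes.
The second occurrence is t = 8.73 minutes.
The hands form a 18-degree angle at 8.73 minutes past 1:00.

Final answer: 8.73 minutes past 1:00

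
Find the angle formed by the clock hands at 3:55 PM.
Hour hand position: 3 x 30 + 55 x 0.5 = 117.5 degrees
Minute hand position: 55 x 6 = 330 degrees
Difference: |117.5 - 330| = 212.5 degrees
Since 212.5 > 180, the smaller angle is 360 - 212.5 = 147.5 degrees

Final answer: 147.5 degrees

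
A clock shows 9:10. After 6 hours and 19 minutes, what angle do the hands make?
First find the time 6 hours and 19 minutes after 9:10.
Total minutes: 9 x 60 + 10 + 6 x 60 + 19 = 929.
929 mod 720 = 209 minutes = 3:29.
Now compute the angle at 3:29:
Hour hand: 3 x 30 + 29 x 0.5 = 104.5 degrees
Minute hand: 29 x 6 = 174 degrees
Difference: |104.5 - 174| = 69.5 degrees
The angle is 69.5 degrees

Final answer: 69.5 degrees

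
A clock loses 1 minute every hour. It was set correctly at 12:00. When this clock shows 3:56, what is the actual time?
For every 60 true minutes, the faulty clock advances 59 minutes, so 1 faulty-clock minute corresponds to 60/59 true minutes.
From 12:00 to 3:56 on the faulty dial is 236 minutes.
True elapsed: 236 x 60/59 = 240 minutes = 4 hours.
True time: 12:00 + 4 hours = 4:00.

Final answer: 4:00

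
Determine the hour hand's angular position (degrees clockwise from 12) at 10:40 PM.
The hour hand moves 30 degrees per hour and 0.5 degrees per minute.
At 10:40: (10) x 30 + 40 x 0.5 = 300 + 20 = 320 degrees

Final answer: 320 degrees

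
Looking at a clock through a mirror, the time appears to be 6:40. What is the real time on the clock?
Reflection across the vertical (12-6) axis maps a hand at angle A degrees to (360 - A) degrees, which sends a reading of T minutes past 12:00 to (720 - T) minutes past 12:00.
Mirror reads 6:40 = 400 minutes past 12:00.
Actual time: (720 - 400) mod 720 = 320 minutes = 5:20.

Final answer: 5:20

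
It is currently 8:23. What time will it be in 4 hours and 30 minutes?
Starting time: 8:23
Adding 30 minutes to 23 minutes: 23 + 30 = 53 minutes
Adding 4 hours: 8 + 4 = 12
Final time: 12:53

Final answer: 12:53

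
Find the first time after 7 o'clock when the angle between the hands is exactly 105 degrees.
At t minutes past 7:00, the hour hand is at 30 x 7 + 0.5t degrees and the minute hand is at 6t degrees.
The smaller angle between them is 105 degrees when |30H - 5.5t| = 105 or |30H - 5.5t| = 255.
With H = 7, solve 30 x 7 - 5.5t = +/- target for each target:
  t = (30 x 7 - 105) / 5.5 = 19.09
  t = (30 x 7 + 105) / 5.5 = 57.27
  t = (30 x 7 - 255) / 5.5 = -8.18 (outside (0, 60))
  t = (30 x 7 + 255) / 5.5 = 84.55 (outside (0, 60))
Valid solutions in (0, 60): {19.09, 57.27} minutes.
The first occurrence is t = 19.09 minutes.
The hands form a 105-degree angle at 19.09 minutes past 7:00.

Final answer: 19.09 minutes past 7:00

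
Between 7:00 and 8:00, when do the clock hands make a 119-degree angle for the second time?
At t minutes past 7:00, the hour hand is at 30 x 7 + 0.5t degrees and the minute hand is at 6t degrees.
The smaller angle between them is 119 degrees when |30H - 5.5t| = 119 or |30H - 5.5t| = 241.
With H = 7, solve 30 x 7 - 5.5t = +/- target for each target:
  t = (30 x 7 - 119) / 5.5 = 16.55
  t = (30 x 7 + 119) / 5.5 = 59.82
  t = (30 x 7 - 241) / 5.5 = -5.64 (outside (0, 60))
  t = (30 x 7 + 241) / 5.5 = 82 (outside (0, 60))
Valid solutions in (0, 60): {16.55, 59.82} minutes.
The second occurrence is t = 59.82 minutes.
The hands form a 119-degree angle at 59.82 minutes past 7:00.

Final answer: 59.82 minutes past 7:00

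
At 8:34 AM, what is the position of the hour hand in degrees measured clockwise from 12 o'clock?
The hour hand moves 30 degrees per hour and 0.5 degrees per minute.
At 8:34: (8) x 30 + 34 x 0.5 = 240 + 17 = 257 degrees

Final answer: 257 degrees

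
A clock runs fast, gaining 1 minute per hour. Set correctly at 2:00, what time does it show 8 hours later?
For every 60 true minutes, the faulty clock advances 60 + 1 = 61 minutes.
True elapsed: 8 hours = 480 minutes.
Faulty clock advances: 480 x 61/60 = 488 minutes (drift: 8 minutes ahead).
Shown time: 2:00 + 488 minutes = 10:08.

Final answer: 10:08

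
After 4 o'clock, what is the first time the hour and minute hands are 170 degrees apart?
At t minutes past 4:00, the hour hand is at 30 x 4 + 0.5t degrees and the minute hand is at 6t degrees.
The smaller angle between them is 170 degrees when |30H - 5.5t| = 170 or |30H - 5.5t| = 190.
With H = 4, solve 30 x 4 - 5.5t = +/- target for each target:
  t = (30 x 4 - 170) / 5.5 = -9.09 (outside (0, 60))
  t = (30 x 4 + 170) / 5.5 = 52.73
  t = (30 x 4 - 190) / 5.5 = -12.73 (outside (0, 60))
  t = (30 x 4 + 190) / 5.5 = 56.36
Valid solutions in (0, 60): {52.73, 56.36} minutes.
The first occurrence is t = 52.73 minutes.
The hands form a 170-degree angle at 52.73 minutes past 4:00.

Final answer: 52.73 minutes past 4:00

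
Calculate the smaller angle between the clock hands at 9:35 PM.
Hour hand position: 9 x 30 + 35 x 0.5 = 287.5 degrees
Minute hand position: 35 x 6 = 210 degrees
Difference: |287.5 - 210| = 77.5 degrees
The angle between the hands is 77.5 degrees

Final answer: 77.5 degrees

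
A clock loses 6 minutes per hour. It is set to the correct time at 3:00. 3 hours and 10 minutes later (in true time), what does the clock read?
For every 60 true minutes, the faulty clock advances 60 - 6 = 54 minutes.
True elapsed: 3 hours and 10 minutes = 190 minutes.
Faulty clock advances: 190 x 54/60 = 171 minutes (drift: 19 minutes behind).
Shown time: 3:00 + 171 minutes = 5:51.

Final answer: 5:51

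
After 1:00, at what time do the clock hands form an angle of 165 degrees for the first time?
At t minutes past 1:00, the hour hand is at 30 x 1 + 0.5t degrees and the minute hand is at 6t degrees.
The smaller angle between them is 165 degrees when |30H - 5.5t| = 165 or |30H - 5.5t| = 195.
With H = 1, solve 30 x 1 - 5.5t = +/- target for each target:
  t = (30 x 1 - 165) / 5.5 = -24.55 (outside (0, 60))
  t = (30 x 1 + 165) / 5.5 = 35.45
  t = (30 x 1 - 195) / 5.5 = -30 (outside (0, 60))
  t = (30 x 1 + 195) / 5.5 = 40.91
Valid solutions in (0, 60): {35.45, 40.91} minutes.
The first occurrence is t = 35.45 minutes.
The hands form a 165-degree angle at 35.45 minutes past 1:00.

Final answer: 35.45 minutes past 1:00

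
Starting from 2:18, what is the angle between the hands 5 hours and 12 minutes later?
First find the time 5 hours and 12 minutes after 2:18.
Total minutes: 2 x 60 + 18 + 5 x 60 + 12 = 450.
450 mod 720 = 450 minutes = 7:30.
Now compute the angle at 7:30:
Hour hand: 7 x 30 + 30 x 0.5 = 225 degrees
Minute hand: 30 x 6 = 180 degrees
Difference: |225 - 180| = 45 degrees
The angle is 45 degrees

Final answer: 45 degrees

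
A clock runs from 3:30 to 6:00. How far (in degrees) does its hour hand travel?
The hour hand moves 0.5 degrees per minute.
Time elapsed: 6:00 - 3:30 = 150 minutes
Angular displacement: 150 x 0.5 = 75 degrees

Final answer: 75 degrees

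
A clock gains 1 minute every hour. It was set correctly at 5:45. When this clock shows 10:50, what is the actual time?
For every 60 true minutes, the faulty clock advances 61 minutes, so 1 faulty-clock minute corresponds to 60/61 true minutes.
From 5:45 to 10:50 on the faulty dial is 305 minutes.
True elapsed: 305 x 60/61 = 300 minutes = 5 hours.
True time: 5:45 + 5 hours = 10:45.

Final answer: 10:45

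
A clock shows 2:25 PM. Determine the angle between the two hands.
Hour hand position: 2 x 30 + 25 x 0.5 = 72.5 degrees
Minute hand position: 25 x 6 = 150 degrees
Difference: |72.5 - 150| = 77.5 degrees
The angle between the hands is 77.5 degrees

Final answer: 77.5 degrees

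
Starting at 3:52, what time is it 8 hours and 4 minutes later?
Starting time: 3:52
Adding 4 minutes to 52 minutes: 52 + 4 = 56 minutes
Adding 8 hours: 3 + 8 = 11
Final time: 11:56

Final answer: 11:56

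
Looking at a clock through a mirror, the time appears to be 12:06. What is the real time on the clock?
Reflection across the vertical (12-6) axis maps a hand at angle A degrees to (360 - A) degrees, which sends a reading of T minutes past 12:00 to (720 - T) minutes past 12:00.
Mirror reads 12:06 = 6 minutes past 12:00.
Actual time: (720 - 6) mod 720 = 714 minutes = 11:54.

Final answer: 11:54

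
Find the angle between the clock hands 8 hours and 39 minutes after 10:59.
First find the time 8 hours and 39 minutes after 10:59.
Total minutes: 10 x 60 + 59 + 8 x 60 + 39 = 1178.
1178 mod 720 = 458 minutes = 7:38.
Now compute the angle at 7:38:
Hour hand: 7 x 30 + 38 x 0.5 = 229 degrees
Minute hand: 38 x 6 = 228 degrees
Difference: |229 - 228| = 1 degrees
The angle is 1 degrees

Final answer: 1 degrees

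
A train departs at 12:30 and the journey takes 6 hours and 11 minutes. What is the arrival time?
Starting time: 12:30
Adding 11 minutes to 30 minutes: 30 + 11 = 41 minutes
Adding 6 hours: 12 + 6 = 18 - 12 = 6
Final time: 6:41

Final answer: 6:41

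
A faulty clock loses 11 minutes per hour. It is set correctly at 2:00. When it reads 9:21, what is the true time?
For every 60 true minutes, the faulty clock advances 49 minutes, so 1 faulty-clock minute corresponds to 60/49 true minutes.
From 2:00 to 9:21 on the faulty dial is 441 minutes.
True elapsed: 441 x 60/49 = 540 minutes = 9 hours.
True time: 2:00 + 9 hours = 11:00.

Final answer: 11:00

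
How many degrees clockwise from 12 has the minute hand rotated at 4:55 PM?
The minute hand moves 6 degrees per minute.
At 4:55: 55 x 6 = 330 degrees

Final answer: 330 degrees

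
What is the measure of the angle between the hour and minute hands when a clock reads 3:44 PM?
Hour hand position: 3 x 30 + 44 x 0.5 = 112 degrees
Minute hand position: 44 x 6 = 264 degrees
Difference: |112 - 264| = 152 degrees
The angle between the hands is 152 degrees

Final answer: 152 degrees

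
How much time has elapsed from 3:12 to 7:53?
From 3:12 to 7:53:
(7 x 60 + 53) - (3 x 60 + 12) = 473 - 192 = 281 minutes
= 4 hours and 41 minutes

Final answer: 4 hours and 41 minutes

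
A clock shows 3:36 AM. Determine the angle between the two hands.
Hour hand position: 3 x 30 + 36 x 0.5 = 108 degrees
Minute hand position: 36 x 6 = 216 degrees
Difference: |108 - 216| = 108 degrees
The angle between the hands is 108 degrees

Final answer: 108 degrees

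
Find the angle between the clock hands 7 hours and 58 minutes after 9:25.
First find the time 7 hours and 58 minutes after 9:25.
Total minutes: 9 x 60 + 25 + 7 x 60 + 58 = 1043.
1043 mod 720 = 323 minutes = 5:23.
Now compute the angle at 5:23:
Hour hand: 5 x 30 + 23 x 0.5 = 161.5 degrees
Minute hand: 23 x 6 = 138 degrees
Difference: |161.5 - 138| = 23.5 degrees
The angle is 23.5 degrees

Final answer: 23.5 degrees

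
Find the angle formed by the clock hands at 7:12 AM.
Hour hand position: 7 x 30 + 12 x 0.5 = 216 degrees
Minute hand position: 12 x 6 = 72 degrees
Difference: |216 - 72| = 144 degrees
The angle between the hands is 144 degrees

Final answer: 144 degrees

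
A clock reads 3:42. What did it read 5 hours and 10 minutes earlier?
Starting time: 3:42 = 222 total minutes past 12:00
Subtracting: 5 hours and 10 minutes = 310 minutes
222 - 310 = -88 (negative, add 12 hours = 720) = 632 minutes
= 10 hours and 32 minutes past 12:00 = 10:32

Final answer: 10:32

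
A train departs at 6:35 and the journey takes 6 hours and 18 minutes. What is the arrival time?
Starting time: 6:35
Adding 18 minutes to 35 minutes: 35 + 18 = 53 minutes
Adding 6 hours: 6 + 6 = 12
Final time: 12:53

Final answer: 12:53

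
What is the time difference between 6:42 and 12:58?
From 6:42 to 12:58:
(12 x 60 + 58) - (6 x 60 + 42) = 778 - 402 = 376 minutes
= 6 hours and 16 minutes

Final answer: 6 hours and 16 minutes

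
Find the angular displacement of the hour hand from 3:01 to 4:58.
The hour hand moves 0.5 degrees per minute.
Time elapsed: 4:58 - 3:01 = 117 minutes
Angular displacement: 117 x 0.5 = 58.5 degrees

Final answer: 58.5 degrees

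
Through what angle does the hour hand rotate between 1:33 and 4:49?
The hour hand moves 0.5 degrees per minute.
Time elapsed: 4:49 - 1:33 = 196 minutes
Angular displacement: 196 x 0.5 = 98 degrees

Final answer: 98 degrees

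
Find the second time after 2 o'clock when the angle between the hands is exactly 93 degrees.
At t minutes past 2:00, the hour hand is at 30 x 2 + 0.5t degrees and the minute hand is at 6t degrees.
The smaller angle between them is 93 degrees when |30H - 5.5t| = 93 or |30H - 5.5t| = 267.
With H = 2, solve 30 x 2 - 5.5t = +/- target for each target:
  t = (30 x 2 - 93) / 5.5 = -6 (outside (0, 60))
  t = (30 x 2 + 93) / 5.5 = 27.82
  t = (30 x 2 - 267) / 5.5 = -37.64 (outside (0, 60))
  t = (30 x 2 + 267) / 5.5 = 59.45
Valid solutions in (0, 60): {27.82, 59.45} minutes.
The second occurrence is t = 59.45 minutes.
The hands form a 93-degree angle at 59.45 minutes past 2:00.

Final answer: 59.45 minutes past 2:00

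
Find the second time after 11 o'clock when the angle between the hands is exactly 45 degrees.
At t minutes past 11:00, the hour hand is at 30 x 11 + 0.5t degrees and the minute hand is at 6t degrees.
The smaller angle between them is 45 degrees when |30H - 5.5t| = 45 or |30H - 5.5t| = 315.
With H = 11, solve 30 x 11 - 5.5t = +/- target for each target:
  t = (30 x 11 - 45) / 5.5 = 51.82
  t = (30 x 11 + 45) / 5.5 = 68.18 (outside (0, 60))
  t = (30 x 11 - 315) / 5.5 = 2.73
  t = (30 x 11 + 315) / 5.5 = 117.27 (outside (0, 60))
Valid solutions in (0, 60): {2.73, 51.82} minutes.
The second occurrence is t = 51.82 minutes.
The hands form a 45-degree angle at 51.82 minutes past 11:00.

Final answer: 51.82 minutes past 11:00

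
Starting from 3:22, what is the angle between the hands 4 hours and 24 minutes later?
First find the time 4 hours and 24 minutes after 3:22.
Total minutes: 3 x 60 + 22 + 4 x 60 + 24 = 466.
466 mod 720 = 466 minutes = 7:46.
Now compute the angle at 7:46:
Hour hand: 7 x 30 + 46 x 0.5 = 233 degrees
Minute hand: 46 x 6 = 276 degrees
Difference: |233 - 276| = 43 degrees
The angle is 43 degrees

Final answer: 43 degrees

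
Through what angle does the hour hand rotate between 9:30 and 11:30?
The hour hand moves 0.5 degrees per minute.
Time elapsed: 11:30 - 9:30 = 120 minutes
Angular displacement: 120 x 0.5 = 60 degrees

Final answer: 60 degrees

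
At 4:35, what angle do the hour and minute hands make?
Hour hand position: 4 x 30 + 35 x 0.5 = 137.5 degrees
Minute hand position: 35 x 6 = 210 degrees
Difference: |137.5 - 210| = 72.5 degrees
The angle between the hands is 72.5 degrees

Final answer: 72.5 degrees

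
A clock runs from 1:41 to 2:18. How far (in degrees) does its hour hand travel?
The hour hand moves 0.5 degrees per minute.
Time elapsed: 2:18 - 1:41 = 37 minutes
Angular displacement: 37 x 0.5 = 18.5 degrees

Final answer: 18.5 degrees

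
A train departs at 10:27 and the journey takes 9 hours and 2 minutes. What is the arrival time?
Starting time: 10:27
Adding 2 minutes to 27 minutes: 27 + 2 = 29 minutes
Adding 9 hours: 10 + 9 = 19 - 12 = 7
Final time: 7:29

Final answer: 7:29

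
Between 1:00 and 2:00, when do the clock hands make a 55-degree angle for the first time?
At t minutes past 1:00, the hour hand is at 30 x 1 + 0.5t degrees and the minute hand is at 6t degrees.
The smaller angle between them is 55 degrees when |30H - 5.5t| = 55 or |30H - 5.5t| = 305.
With H = 1, solve 30 x 1 - 5.5t = +/- target for each target:
  t = (30 x 1 - 55) / 5.5 = -4.55 (outside (0, 60))
  t = (30 x 1 + 55) / 5.5 = 15.45
  t = (30 x 1 - 305) / 5.5 = -50 (outside (0, 60))
  t = (30 x 1 + 305) / 5.5 = 60.91 (outside (0, 60))
Valid solutions in (0, 60): {15.45} minutes.
The first occurrence is t = 15.45 minutes.
The hands form a 55-degree angle at 15.45 minutes past 1:00.

Final answer: 15.45 minutes past 1:00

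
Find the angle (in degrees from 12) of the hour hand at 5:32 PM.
The hour hand moves 30 degrees per hour and 0.5 degrees per minute.
At 5:32: (5) x 30 + 32 x 0.5 = 150 + 16 = 166 degrees

Final answer: 166 degrees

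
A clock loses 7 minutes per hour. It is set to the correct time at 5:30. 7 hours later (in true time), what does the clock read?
For every 60 true minutes, the faulty clock advances 60 - 7 = 53 minutes.
True elapsed: 7 hours = 420 minutes.
Faulty clock advances: 420 x 53/60 = 371 minutes (drift: 49 minutes behind).
Shown time: 5:30 + 371 minutes = 11:41.

Final answer: 11:41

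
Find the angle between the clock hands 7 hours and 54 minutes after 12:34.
First find the time 7 hours and 54 minutes after 12:34.
Total minutes: 12 x 60 + 34 + 7 x 60 + 54 = 1228.
1228 mod 720 = 508 minutes = 8:28.
Now compute the angle at 8:28:
Hour hand: 8 x 30 + 28 x 0.5 = 254 degrees
Minute hand: 28 x 6 = 168 degrees
Difference: |254 - 168| = 86 degrees
The angle is 86 degrees

Final answer: 86 degrees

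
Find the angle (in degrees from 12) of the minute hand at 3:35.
The minute hand moves 6 degrees per minute.
At 3:35: 35 x 6 = 210 degrees

Final answer: 210 degrees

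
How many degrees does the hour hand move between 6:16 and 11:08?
The hour hand moves 0.5 degrees per minute.
Time elapsed: 11:08 - 6:16 = 292 minutes
Angular displacement: 292 x 0.5 = 146 degrees

Final answer: 146 degrees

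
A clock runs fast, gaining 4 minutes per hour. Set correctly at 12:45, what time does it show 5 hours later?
For every 60 true minutes, the faulty clock advances 60 + 4 = 64 minutes.
True elapsed: 5 hours = 300 minutes.
Faulty clock advances: 300 x 64/60 = 320 minutes (drift: 20 minutes ahead).
Shown time: 12:45 + 320 minutes = 6:05.

Final answer: 6:05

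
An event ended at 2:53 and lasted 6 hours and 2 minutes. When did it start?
Starting time: 2:53 = 173 total minutes past 12:00
Subtracting: 6 hours and 2 minutes = 362 minutes
173 - 362 = -189 (negative, add 12 hours = 720) = 531 minutes
= 8 hours and 51 minutes past 12:00 = 8:51

Final answer: 8:51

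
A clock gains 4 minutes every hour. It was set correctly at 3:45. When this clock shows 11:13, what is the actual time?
For every 60 true minutes, the faulty clock advances 64 minutes, so 1 faulty-clock minute corresponds to 60/64 true minutes.
From 3:45 to 11:13 on the faulty dial is 448 minutes.
True elapsed: 448 x 60/64 = 420 minutes = 7 hours.
True time: 3:45 + 7 hours = 10:45.

Final answer: 10:45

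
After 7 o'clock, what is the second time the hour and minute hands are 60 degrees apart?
At t minutes past 7:00, the hour hand is at 30 x 7 + 0.5t degrees and the minute hand is at 6t degrees.
The smaller angle between them is 60 degrees when |30H - 5.5t| = 60 or |30H - 5.5t| = 300.
With H = 7, solve 30 x 7 - 5.5t = +/- target for each target:
  t = (30 x 7 - 60) / 5.5 = 27.27
  t = (30 x 7 + 60) / 5.5 = 49.09
  t = (30 x 7 - 300) / 5.5 = -16.36 (outside (0, 60))
  t = (30 x 7 + 300) / 5.5 = 92.73 (outside (0, 60))
Valid solutions in (0, 60): {27.27, 49.09} minutes.
The second occurrence is t = 49.09 minutes.
The hands form a 60-degree angle at 49.09 minutes past 7:00.

Final answer: 49.09 minutes past 7:00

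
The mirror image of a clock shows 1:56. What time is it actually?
Reflection across the vertical (12-6) axis maps a hand at angle A degrees to (360 - A) degrees, which sends a reading of T minutes past 12:00 to (720 - T) minutes past 12:00.
Mirror reads 1:56 = 116 minutes past 12:00.
Actual time: (720 - 116) mod 720 = 604 minutes = 10:04.

Final answer: 10:04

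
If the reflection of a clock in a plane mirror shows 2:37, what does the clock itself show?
Reflection across the vertical (12-6) axis maps a hand at angle A degrees to (360 - A) degrees, which sends a reading of T minutes past 12:00 to (720 - T) minutes past 12:00.
Mirror reads 2:37 = 157 minutes past 12:00.
Actual time: (720 - 157) mod 720 = 563 minutes = 9:23.

Final answer: 9:23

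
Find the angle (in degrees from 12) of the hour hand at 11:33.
The hour hand moves 30 degrees per hour and 0.5 degrees per minute.
At 11:33: (11) x 30 + 33 x 0.5 = 330 + 16.5 = 346.5 degrees

Final answer: 346.5 degrees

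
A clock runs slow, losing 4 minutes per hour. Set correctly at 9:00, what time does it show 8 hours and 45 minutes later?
For every 60 true minutes, the faulty clock advances 60 - 4 = 56 minutes.
True elapsed: 8 hours and 45 minutes = 525 minutes.
Faulty clock advances: 525 x 56/60 = 490 minutes (drift: 35 minutes behind).
Shown time: 9:00 + 490 minutes = 5:10.

Final answer: 5:10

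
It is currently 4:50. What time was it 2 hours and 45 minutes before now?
Starting time: 4:50 = 290 total minutes past 12:00
Subtracting: 2 hours and 45 minutes = 165 minutes
290 - 165 = 125 minutes
= 2 hours and 5 minutes past 12:00 = 2:05

Final answer: 2:05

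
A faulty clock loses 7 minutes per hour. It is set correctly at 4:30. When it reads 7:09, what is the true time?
For every 60 true minutes, the faulty clock advances 53 minutes, so 1 faulty-clock minute corresponds to 60/53 true minutes.
From 4:30 to 7:09 on the faulty dial is 159 minutes.
True elapsed: 159 x 60/53 = 180 minutes = 3 hours.
True time: 4:30 + 3 hours = 7:30.

Final answer: 7:30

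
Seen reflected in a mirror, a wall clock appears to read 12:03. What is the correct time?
Reflection across the vertical (12-6) axis maps a hand at angle A degrees to (360 - A) degrees, which sends a reading of T minutes past 12:00 to (720 - T) minutes past 12:00.
Mirror reads 12:03 = 3 minutes past 12:00.
Actual time: (720 - 3) mod 720 = 717 minutes = 11:57.

Final answer: 11:57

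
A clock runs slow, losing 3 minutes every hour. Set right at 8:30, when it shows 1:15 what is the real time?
For every 60 true minutes, the faulty clock advances 57 minutes, so 1 faulty-clock minute corresponds to 60/57 true minutes.
From 8:30 to 1:15 on the faulty dial is 285 minutes.
True elapsed: 285 x 60/57 = 300 minutes = 5 hours.
True time: 8:30 + 5 hours = 1:30.

Final answer: 1:30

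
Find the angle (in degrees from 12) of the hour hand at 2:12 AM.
The hour hand moves 30 degrees per hour and 0.5 degrees per minute.
At 2:12: (2) x 30 + 12 x 0.5 = 60 + 6 = 66 degrees

Final answer: 66 degrees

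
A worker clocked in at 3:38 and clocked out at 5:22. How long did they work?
From 3:38 to 5:22:
(5 x 60 + 22) - (3 x 60 + 38) = 322 - 218 = 104 minutes
= 1 hour and 44 minutes

Final answer: 1 hour and 44 minutes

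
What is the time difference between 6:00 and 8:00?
From 6:00 to 8:00:
(8 x 60 + 0) - (6 x 60 + 0) = 480 - 360 = 120 minutes
= 2 hours

Final answer: 2 hours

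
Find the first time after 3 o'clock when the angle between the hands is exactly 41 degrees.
At t minutes past 3:00, the hour hand is at 30 x 3 + 0.5t degrees and the minute hand is at 6t degrees.
The smaller angle between them is 41 degrees when |30H - 5.5t| = 41 or |30H - 5.5t| = 319.
With H = 3, solve 30 x 3 - 5.5t = +/- target for each target:
  t = (30 x 3 - 41) / 5.5 = 8.91
  t = (30 x 3 + 41) / 5.5 = 23.82
  t = (30 x 3 - 319) / 5.5 = -41.64 (outside (0, 60))
  t = (30 x 3 + 319) / 5.5 = 74.36 (outside (0, 60))
Valid solutions in (0, 60): {8.91, 23.82} minutes.
The first occurrence is t = 8.91 minutes.
The hands form a 41-degree angle at 8.91 minutes past 3:00.

Final answer: 8.91 minutes past 3:00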